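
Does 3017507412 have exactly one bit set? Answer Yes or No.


0b10110011110110111000001001010100. Multiple bits set => No

No


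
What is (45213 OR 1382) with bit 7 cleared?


Step 1: 45213 | 1382 = 46591
Step 2: 46591 & ~(1 << 7) = 46463

46463


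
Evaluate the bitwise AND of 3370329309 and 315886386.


0b11001000111000110010010011011101 & 0b10010110101000000101100110010 = 0b110000000000000000010000 = 12582928

12582928


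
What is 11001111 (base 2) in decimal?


11001111 in decimal = 207

207


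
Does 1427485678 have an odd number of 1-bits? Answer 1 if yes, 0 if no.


0b1010101000101011011001111101110 has 18 ones => parity 0

0


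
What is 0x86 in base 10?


86 hex = 134 decimal

134


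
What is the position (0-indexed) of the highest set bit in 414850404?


0b11000101110100001110101100100. Highest set bit at position 28

28


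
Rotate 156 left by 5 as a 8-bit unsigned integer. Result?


Rotate 0b10011100 left by 5 (8-bit) = 0b10010011 = 147

147


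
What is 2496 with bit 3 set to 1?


2496 | (1 << 3) = 2496 | 8 = 2504

2504


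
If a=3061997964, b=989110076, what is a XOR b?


3061997964 ^ 989110076 = 2356608688

2356608688


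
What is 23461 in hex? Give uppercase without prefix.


23461 = 5BA5 hex

5BA5


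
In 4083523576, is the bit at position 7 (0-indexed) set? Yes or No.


0b11110011011001011001111111111000, bit 7 = 1. Yes

Yes


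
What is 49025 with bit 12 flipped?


49025 ^ (1 << 12) = 49025 ^ 4096 = 44929

44929


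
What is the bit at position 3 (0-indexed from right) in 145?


0b10010001, position 3 = 0

0


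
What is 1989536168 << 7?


0b1110110100101011110100110101000 << 7 = 0b11101101001010111101001101010000000000 = 254660629504

254660629504


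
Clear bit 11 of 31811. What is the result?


31811 & ~(1 << 11) = 29763

29763


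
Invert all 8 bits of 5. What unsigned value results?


5 ^ 255 = 250

250


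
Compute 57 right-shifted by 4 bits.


0b111001 >> 4 = 0b11 = 3

3


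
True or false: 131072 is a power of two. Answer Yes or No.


0b100000000000000000. Only one bit set => Yes

Yes


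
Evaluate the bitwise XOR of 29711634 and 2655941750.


0b1110001010101110100010010 ^ 0b10011110010011100111010001110110 = 0b10011111100010110010100101100100 = 2676697444

2676697444


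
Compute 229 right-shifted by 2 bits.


0b11100101 >> 2 = 0b111001 = 57

57


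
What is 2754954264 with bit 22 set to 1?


2754954264 | (1 << 22) = 2754954264 | 4194304 = 2759148568

2759148568


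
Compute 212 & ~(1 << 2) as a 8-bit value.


212 & ~(1 << 2) = 208

208


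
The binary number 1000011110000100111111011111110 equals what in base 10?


1000011110000100111111011111110 in decimal = 1136819966

1136819966


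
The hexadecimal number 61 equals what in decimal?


61 hex = 97 decimal

97


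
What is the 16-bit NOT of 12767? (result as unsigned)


~0b11000111011111 = 0b1100111000100000 = 52768 (16-bit unsigned)

52768


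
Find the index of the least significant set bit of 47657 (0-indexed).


0b1011101000101001. Lowest set bit at position 0

0


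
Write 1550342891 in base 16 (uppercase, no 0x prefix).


1550342891 = 5C685AEB hex

5C685AEB


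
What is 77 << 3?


0b1001101 << 3 = 0b1001101000 = 616

616


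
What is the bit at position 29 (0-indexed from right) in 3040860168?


0b10110101001111111101100000001000, position 29 = 1

1


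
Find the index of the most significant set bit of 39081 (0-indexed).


0b1001100010101001. Highest set bit at position 15

15


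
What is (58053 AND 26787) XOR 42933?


Step 1: 58053 & 26787 = 24705
Step 2: 24705 ^ 42933 = 50996

50996


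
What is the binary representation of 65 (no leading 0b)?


65 = 1000001 in binary

1000001


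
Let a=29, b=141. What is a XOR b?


29 ^ 141 = 144

144


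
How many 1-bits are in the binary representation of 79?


0b1001111 has 5 set bits

5


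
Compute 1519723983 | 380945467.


0b1011010100101010010010111001111 | 0b10110101101001100010000111011 = 0b1011110101101011110010111111111 = 1588979199

1588979199


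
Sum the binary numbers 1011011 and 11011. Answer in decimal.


1011011 + 11011 = 1110110 = 118

118


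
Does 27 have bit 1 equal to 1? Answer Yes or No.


0b11011, bit 1 = 1. Yes

Yes


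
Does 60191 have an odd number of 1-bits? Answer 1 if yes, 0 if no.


0b1110101100011111 has 11 ones => parity 1

1


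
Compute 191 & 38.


0b10111111 & 0b100110 = 0b100110 = 38

38


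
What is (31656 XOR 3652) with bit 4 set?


Step 1: 31656 ^ 3652 = 30188
Step 2: 30188 | (1 << 4) = 30188 | 16 = 30204

30204


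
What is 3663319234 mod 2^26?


3663319234 & 67108863 = 39440578

39440578


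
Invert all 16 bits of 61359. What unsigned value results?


61359 ^ 65535 = 4176

4176


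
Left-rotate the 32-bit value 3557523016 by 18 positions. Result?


Rotate 0b11010100000010110111111001001000 left by 18 (32-bit) = 0b11111001001000110101000000101101 = 4179841069

4179841069


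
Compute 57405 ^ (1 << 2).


57405 ^ (1 << 2) = 57405 ^ 4 = 57401

57401


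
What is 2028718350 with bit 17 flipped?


2028718350 ^ (1 << 17) = 2028718350 ^ 131072 = 2028587278

2028587278


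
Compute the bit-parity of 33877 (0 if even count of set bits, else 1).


0b1000010001010101 has 6 ones => parity 0

0


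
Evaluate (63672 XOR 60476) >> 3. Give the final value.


Step 1: 63672 ^ 60476 = 5252
Step 2: 5252 >> 3 = 656

656


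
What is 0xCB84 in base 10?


CB84 hex = 52100 decimal

52100


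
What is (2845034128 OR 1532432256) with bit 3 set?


Step 1: 2845034128 | 1532432256 = 4225224592
Step 2: 4225224592 | (1 << 3) = 4225224592 | 8 = 4225224600

4225224600


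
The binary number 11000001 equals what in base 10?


11000001 in decimal = 193

193


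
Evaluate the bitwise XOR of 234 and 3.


0b11101010 ^ 0b11 = 0b11101001 = 233

233


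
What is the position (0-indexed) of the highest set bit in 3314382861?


0b11000101100011010111100000001101. Highest set bit at position 31

31


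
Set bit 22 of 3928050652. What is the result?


3928050652 | (1 << 22) = 3928050652 | 4194304 = 3932244956

3932244956


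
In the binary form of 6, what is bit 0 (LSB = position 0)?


0b110, position 0 = 0

0


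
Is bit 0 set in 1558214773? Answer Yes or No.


0b1011100111000000111100001110101, bit 0 = 1. Yes

Yes


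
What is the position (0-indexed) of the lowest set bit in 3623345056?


0b11010111111101111101101110100000. Lowest set bit at position 5

5


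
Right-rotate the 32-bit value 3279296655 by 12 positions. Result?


Rotate 0b11000011011101100001100010001111 right by 12 (32-bit) = 0b10001000111111000011011101100001 = 2298230625

2298230625


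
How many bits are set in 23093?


0b101101000110101 has 8 set bits

8


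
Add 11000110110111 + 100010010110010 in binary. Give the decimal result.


11000110110111 + 100010010110010 = 111011001101001 = 30313

30313


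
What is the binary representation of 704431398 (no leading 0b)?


704431398 = 101001111111001100010100100110 in binary

101001111111001100010100100110


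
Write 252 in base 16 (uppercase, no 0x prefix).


252 = FC hex

FC


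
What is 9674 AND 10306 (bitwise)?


0b10010111001010 & 0b10100001000010 = 0b10000001000010 = 8258

8258


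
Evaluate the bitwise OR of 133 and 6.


0b10000101 | 0b110 = 0b10000111 = 135

135


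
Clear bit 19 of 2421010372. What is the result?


2421010372 & ~(1 << 19) = 2420486084

2420486084


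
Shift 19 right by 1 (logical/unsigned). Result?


0b10011 >> 1 = 0b1001 = 9

9


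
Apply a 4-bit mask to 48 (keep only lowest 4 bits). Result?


48 & 15 = 0

0


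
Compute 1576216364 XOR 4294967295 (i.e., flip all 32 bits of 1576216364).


1576216364 ^ 4294967295 = 2718750931

2718750931


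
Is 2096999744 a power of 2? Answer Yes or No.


0b1111100111111011010110101000000. Multiple bits set => No

No


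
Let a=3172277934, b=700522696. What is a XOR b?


3172277934 ^ 700522696 = 2496937574

2496937574


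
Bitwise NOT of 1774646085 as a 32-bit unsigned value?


~0b1101001110001101111001101000101 = 0b10010110001110010000110010111010 = 2520321210 (32-bit unsigned)

2520321210


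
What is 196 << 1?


0b11000100 << 1 = 0b110001000 = 392

392


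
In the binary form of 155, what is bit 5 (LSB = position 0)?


0b10011011, position 5 = 0

0


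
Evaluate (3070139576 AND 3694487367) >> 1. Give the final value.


Step 1: 3070139576 & 3694487367 = 2486436864
Step 2: 2486436864 >> 1 = 1243218432

1243218432


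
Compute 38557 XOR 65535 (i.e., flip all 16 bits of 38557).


38557 ^ 65535 = 26978

26978


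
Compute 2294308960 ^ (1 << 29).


2294308960 ^ (1 << 29) = 2294308960 ^ 536870912 = 2831179872

2831179872


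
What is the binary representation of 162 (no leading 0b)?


162 = 10100010 in binary

10100010


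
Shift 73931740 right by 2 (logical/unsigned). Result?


0b100011010000001101111011100 >> 2 = 0b1000110100000011011110111 = 18482935

18482935


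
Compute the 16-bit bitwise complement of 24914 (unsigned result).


~0b110000101010010 = 0b1001111010101101 = 40621 (16-bit unsigned)

40621


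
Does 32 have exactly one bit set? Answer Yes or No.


0b100000. Only one bit set => Yes

Yes


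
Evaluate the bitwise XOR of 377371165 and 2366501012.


0b10110011111100011101000011101 ^ 0b10001101000011011111000010010100 = 0b10011011011100111100101010001001 = 2608056969

2608056969


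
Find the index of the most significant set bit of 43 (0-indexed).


0b101011. Highest set bit at position 5

5


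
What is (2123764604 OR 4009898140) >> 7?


Step 1: 2123764604 | 4009898140 = 4288033788
Step 2: 4288033788 >> 7 = 33500263

33500263


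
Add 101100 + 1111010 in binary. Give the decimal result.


101100 + 1111010 = 10100110 = 166

166


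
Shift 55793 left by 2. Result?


0b1101100111110001 << 2 = 0b110110011111000100 = 223172

223172


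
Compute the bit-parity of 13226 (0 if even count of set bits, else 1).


0b11001110101010 has 8 ones => parity 0

0


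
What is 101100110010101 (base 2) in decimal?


101100110010101 in decimal = 22933

22933


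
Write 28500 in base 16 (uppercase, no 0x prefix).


28500 = 6F54 hex

6F54


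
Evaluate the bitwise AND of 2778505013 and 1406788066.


0b10100101100111001001111100110101 & 0b1010011110110011110000111100010 = 0b1100110001000000100100000 = 26771744

26771744


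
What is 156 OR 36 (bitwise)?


0b10011100 | 0b100100 = 0b10111100 = 188

188


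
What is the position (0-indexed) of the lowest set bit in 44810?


0b1010111100001010. Lowest set bit at position 1

1


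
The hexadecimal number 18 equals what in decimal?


18 hex = 24 decimal

24


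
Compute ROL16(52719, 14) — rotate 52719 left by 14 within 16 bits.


Rotate 0b1100110111101111 left by 14 (16-bit) = 0b1111001101111011 = 62331

62331


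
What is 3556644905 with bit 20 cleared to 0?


3556644905 & ~(1 << 20) = 3555596329

3555596329


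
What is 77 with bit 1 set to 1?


77 | (1 << 1) = 77 | 2 = 79

79


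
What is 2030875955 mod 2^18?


2030875955 & 262143 = 46387

46387


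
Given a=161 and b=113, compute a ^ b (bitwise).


161 ^ 113 = 208

208


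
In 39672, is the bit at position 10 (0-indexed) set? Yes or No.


0b1001101011111000, bit 10 = 0. No

No


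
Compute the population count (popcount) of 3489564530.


0b11001111111111101000011101110010 has 21 set bits

21


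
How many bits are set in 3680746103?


0b11011011011000111011101001110111 has 21 set bits

21


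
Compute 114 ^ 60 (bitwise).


0b1110010 ^ 0b111100 = 0b1001110 = 78

78


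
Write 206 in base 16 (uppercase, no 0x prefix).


206 = CE hex

CE


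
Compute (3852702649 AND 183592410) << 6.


Step 1: 3852702649 & 183592410 = 10551704
Step 2: 10551704 << 6 = 675309056

675309056


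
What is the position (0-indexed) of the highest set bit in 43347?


0b1010100101010011. Highest set bit at position 15

15


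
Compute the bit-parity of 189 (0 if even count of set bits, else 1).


0b10111101 has 6 ones => parity 0

0


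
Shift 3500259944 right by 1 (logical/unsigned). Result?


0b11010000101000011011101001101000 >> 1 = 0b1101000010100001101110100110100 = 1750129972

1750129972


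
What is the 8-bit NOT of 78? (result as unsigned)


~0b1001110 = 0b10110001 = 177 (8-bit unsigned)

177


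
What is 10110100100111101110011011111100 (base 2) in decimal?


10110100100111101110011011111100 in decimal = 3030312700

3030312700


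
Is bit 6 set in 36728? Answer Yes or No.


0b1000111101111000, bit 6 = 1. Yes

Yes


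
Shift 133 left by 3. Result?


0b10000101 << 3 = 0b10000101000 = 1064

1064


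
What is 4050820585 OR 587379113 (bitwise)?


0b11110001011100101001110111101001 | 0b100011000000101011000110101001 = 0b11110011011100101011110111101001 = 4084383209

4084383209


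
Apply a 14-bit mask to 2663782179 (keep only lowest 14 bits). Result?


2663782179 & 16383 = 5923

5923


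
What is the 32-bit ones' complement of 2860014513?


2860014513 ^ 4294967295 = 1434952782

1434952782


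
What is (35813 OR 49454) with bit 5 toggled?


Step 1: 35813 | 49454 = 52207
Step 2: 52207 ^ (1 << 5) = 52207 ^ 32 = 52175

52175


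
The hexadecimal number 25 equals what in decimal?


25 hex = 37 decimal

37


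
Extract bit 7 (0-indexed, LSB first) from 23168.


0b101101010000000, position 7 = 1

1


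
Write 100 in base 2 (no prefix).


100 = 1100100 in binary

1100100


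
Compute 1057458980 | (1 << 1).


1057458980 | (1 << 1) = 1057458980 | 2 = 1057458982

1057458982


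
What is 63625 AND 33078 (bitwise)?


0b1111100010001001 & 0b1000000100110110 = 0b1000000000000000 = 32768

32768


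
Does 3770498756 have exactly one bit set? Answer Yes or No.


0b11100000101111010011111011000100. Multiple bits set => No

No


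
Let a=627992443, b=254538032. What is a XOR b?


627992443 ^ 254538032 = 709203531

709203531


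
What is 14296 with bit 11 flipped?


14296 ^ (1 << 11) = 14296 ^ 2048 = 16344

16344


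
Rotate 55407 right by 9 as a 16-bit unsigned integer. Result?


Rotate 0b1101100001101111 right by 9 (16-bit) = 0b11011111101100 = 14316

14316


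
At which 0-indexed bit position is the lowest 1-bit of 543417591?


0b100000011000111110010011110111. Lowest set bit at position 0

0


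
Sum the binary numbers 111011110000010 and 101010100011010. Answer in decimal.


111011110000010 + 101010100011010 = 1100110010011100 = 52380

52380


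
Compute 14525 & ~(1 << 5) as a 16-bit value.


14525 & ~(1 << 5) = 14493

14493


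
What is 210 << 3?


0b11010010 << 3 = 0b11010010000 = 1680

1680


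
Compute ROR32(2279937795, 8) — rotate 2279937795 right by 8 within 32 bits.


Rotate 0b10000111111001010001011100000011 right by 8 (32-bit) = 0b11100001111110010100010111 = 59237655

59237655


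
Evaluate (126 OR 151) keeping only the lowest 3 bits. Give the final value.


Step 1: 126 | 151 = 255
Step 2: 255 & 7 = 7

7


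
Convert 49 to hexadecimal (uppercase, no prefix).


49 = 31 hex

31


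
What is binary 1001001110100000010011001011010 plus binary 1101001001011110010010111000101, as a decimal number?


1001001110100000010011001011010 + 1101001001011110010010111000101 = 10110010111111110100110000011111 = 3003075615

3003075615


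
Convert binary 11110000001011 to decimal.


11110000001011 in decimal = 15371

15371


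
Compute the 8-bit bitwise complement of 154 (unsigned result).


~0b10011010 = 0b1100101 = 101 (8-bit unsigned)

101


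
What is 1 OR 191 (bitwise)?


0b1 | 0b10111111 = 0b10111111 = 191

191


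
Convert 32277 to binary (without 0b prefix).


32277 = 111111000010101 in binary

111111000010101


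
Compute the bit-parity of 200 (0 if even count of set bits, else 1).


0b11001000 has 3 ones => parity 1

1


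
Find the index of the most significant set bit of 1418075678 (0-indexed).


0b1010100100001100001111000011110. Highest set bit at position 30

30


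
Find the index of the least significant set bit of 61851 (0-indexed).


0b1111000110011011. Lowest set bit at position 0

0


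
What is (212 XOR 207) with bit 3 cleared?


Step 1: 212 ^ 207 = 27
Step 2: 27 & ~(1 << 3) = 19

19


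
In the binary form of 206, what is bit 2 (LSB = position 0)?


0b11001110, position 2 = 1

1


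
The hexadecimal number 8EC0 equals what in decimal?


8EC0 hex = 36544 decimal

36544


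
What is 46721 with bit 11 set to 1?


46721 | (1 << 11) = 46721 | 2048 = 48769

48769


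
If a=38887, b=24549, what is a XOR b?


38887 ^ 24549 = 51202

51202


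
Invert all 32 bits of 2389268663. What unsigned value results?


2389268663 ^ 4294967295 = 1905698632

1905698632


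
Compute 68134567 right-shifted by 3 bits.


0b100000011111010011010100111 >> 3 = 0b100000011111010011010100 = 8516820

8516820


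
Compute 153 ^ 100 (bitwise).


0b10011001 ^ 0b1100100 = 0b11111101 = 253

253


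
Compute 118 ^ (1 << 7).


118 ^ (1 << 7) = 118 ^ 128 = 246

246


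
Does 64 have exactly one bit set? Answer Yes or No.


0b1000000. Only one bit set => Yes

Yes


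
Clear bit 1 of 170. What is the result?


170 & ~(1 << 1) = 168

168


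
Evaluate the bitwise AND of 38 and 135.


0b100110 & 0b10000111 = 0b110 = 6

6


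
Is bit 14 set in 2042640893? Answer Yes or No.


0b1111001110000000011100111111101, bit 14 = 0. No

No


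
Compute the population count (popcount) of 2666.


0b101001101010 has 6 set bits

6


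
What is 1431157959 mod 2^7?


1431157959 & 127 = 71

71


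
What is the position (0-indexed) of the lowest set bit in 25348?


0b110001100000100. Lowest set bit at position 2

2


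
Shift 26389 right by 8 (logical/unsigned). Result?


0b110011100010101 >> 8 = 0b1100111 = 103

103


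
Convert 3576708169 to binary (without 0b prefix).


3576708169 = 11010101001100000011110001001001 in binary

11010101001100000011110001001001


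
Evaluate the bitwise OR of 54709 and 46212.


0b1101010110110101 | 0b1011010010000100 = 0b1111010110110101 = 62901

62901


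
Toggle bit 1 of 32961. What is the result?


32961 ^ (1 << 1) = 32961 ^ 2 = 32963

32963


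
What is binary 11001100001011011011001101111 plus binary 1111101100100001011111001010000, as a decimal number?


11001100001011011011001101111 + 1111101100100001011111001010000 = 10010111000101100111010010111111 = 2534831295

2534831295


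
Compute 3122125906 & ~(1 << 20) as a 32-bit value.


3122125906 & ~(1 << 20) = 3121077330

3121077330


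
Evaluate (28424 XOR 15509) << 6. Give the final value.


Step 1: 28424 ^ 15509 = 21405
Step 2: 21405 << 6 = 1369920

1369920


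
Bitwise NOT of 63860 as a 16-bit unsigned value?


~0b1111100101110100 = 0b11010001011 = 1675 (16-bit unsigned)

1675


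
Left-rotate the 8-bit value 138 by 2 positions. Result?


Rotate 0b10001010 left by 2 (8-bit) = 0b101010 = 42

42


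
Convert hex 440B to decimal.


440B hex = 17419 decimal

17419


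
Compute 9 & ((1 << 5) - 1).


9 & 31 = 9

9


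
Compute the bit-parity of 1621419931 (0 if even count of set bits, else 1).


0b1100000101001001110011110011011 has 16 ones => parity 0

0


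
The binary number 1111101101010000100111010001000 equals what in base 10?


1111101101010000100111010001000 in decimal = 2108182152

2108182152


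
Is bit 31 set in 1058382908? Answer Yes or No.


0b111111000101011010010000111100, bit 31 = 0. No

No


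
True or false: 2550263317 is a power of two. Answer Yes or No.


0b10011000000000011110111000010101. Multiple bits set => No

No


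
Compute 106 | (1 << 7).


106 | (1 << 7) = 106 | 128 = 234

234


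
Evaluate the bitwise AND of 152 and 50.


0b10011000 & 0b110010 = 0b10000 = 16

16


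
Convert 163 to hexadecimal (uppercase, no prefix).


163 = A3 hex

A3


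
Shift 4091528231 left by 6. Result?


0b11110011110111111100010000100111 << 6 = 0b11110011110111111100010000100111000000 = 261857806784

261857806784


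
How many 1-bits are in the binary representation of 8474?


0b10000100011010 has 5 set bits

5


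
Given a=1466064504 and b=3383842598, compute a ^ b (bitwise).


1466064504 ^ 3383842598 = 2664630622

2664630622


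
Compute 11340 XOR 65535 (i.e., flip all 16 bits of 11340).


11340 ^ 65535 = 54195

54195


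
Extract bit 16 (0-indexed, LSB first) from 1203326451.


0b1000111101110010100110111110011, position 16 = 1

1


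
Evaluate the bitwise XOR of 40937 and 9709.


0b1001111111101001 ^ 0b10010111101101 = 0b1011101000000100 = 47620

47620


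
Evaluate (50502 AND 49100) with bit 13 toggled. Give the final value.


Step 1: 50502 & 49100 = 34116
Step 2: 34116 ^ (1 << 13) = 34116 ^ 8192 = 42308

42308


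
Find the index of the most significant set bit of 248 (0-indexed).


0b11111000. Highest set bit at position 7

7


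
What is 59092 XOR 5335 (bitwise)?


0b1110011011010100 ^ 0b1010011010111 = 0b1111001000000011 = 61955

61955


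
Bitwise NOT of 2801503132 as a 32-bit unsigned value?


~0b10100110111110111000101110011100 = 0b1011001000001000111010001100011 = 1493464163 (32-bit unsigned)

1493464163


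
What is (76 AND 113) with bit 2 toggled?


Step 1: 76 & 113 = 64
Step 2: 64 ^ (1 << 2) = 64 ^ 4 = 68

68


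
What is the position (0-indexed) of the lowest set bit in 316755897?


0b10010111000010100111110111001. Lowest set bit at position 0

0


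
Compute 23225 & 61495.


0b101101010111001 & 0b1111000000110111 = 0b101000000110001 = 20529

20529


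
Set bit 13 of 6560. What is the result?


6560 | (1 << 13) = 6560 | 8192 = 14752

14752


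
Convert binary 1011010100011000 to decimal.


1011010100011000 in decimal = 46360

46360


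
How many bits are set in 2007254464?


0b1110111101001000100010111000000 has 14 set bits

14


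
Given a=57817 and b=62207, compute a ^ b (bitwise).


57817 ^ 62207 = 4902

4902


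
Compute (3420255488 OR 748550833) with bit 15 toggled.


Step 1: 3420255488 | 748550833 = 4024303537
Step 2: 4024303537 ^ (1 << 15) = 4024303537 ^ 32768 = 4024270769

4024270769


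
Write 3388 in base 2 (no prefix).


3388 = 110100111100 in binary

110100111100


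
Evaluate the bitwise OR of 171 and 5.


0b10101011 | 0b101 = 0b10101111 = 175

175


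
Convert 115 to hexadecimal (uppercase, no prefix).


115 = 73 hex

73


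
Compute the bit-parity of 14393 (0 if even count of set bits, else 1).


0b11100000111001 has 7 ones => parity 1

1


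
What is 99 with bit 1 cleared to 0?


99 & ~(1 << 1) = 97

97


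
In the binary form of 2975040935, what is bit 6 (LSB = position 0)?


0b10110001010100111000010110100111, position 6 = 0

0


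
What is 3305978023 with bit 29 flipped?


3305978023 ^ (1 << 29) = 3305978023 ^ 536870912 = 3842848935

3842848935


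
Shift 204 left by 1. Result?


0b11001100 << 1 = 0b110011000 = 408

408


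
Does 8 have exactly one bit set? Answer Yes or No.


0b1000. Only one bit set => Yes

Yes


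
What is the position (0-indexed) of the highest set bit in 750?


0b1011101110. Highest set bit at position 9

9


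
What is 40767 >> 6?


0b1001111100111111 >> 6 = 0b1001111100 = 636

636


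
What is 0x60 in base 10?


60 hex = 96 decimal

96


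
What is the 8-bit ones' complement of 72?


72 ^ 255 = 183

183


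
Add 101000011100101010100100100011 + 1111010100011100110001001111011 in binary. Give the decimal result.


101000011100101010100100100011 + 1111010100011100110001001111011 = 10100011000000010000101110011110 = 2734754718

2734754718


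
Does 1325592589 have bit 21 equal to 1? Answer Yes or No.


0b1001111000000101111000000001101, bit 21 = 0. No

No


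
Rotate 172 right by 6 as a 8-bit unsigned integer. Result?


Rotate 0b10101100 right by 6 (8-bit) = 0b10110010 = 178

178


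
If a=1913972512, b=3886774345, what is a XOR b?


1913972512 ^ 3886774345 = 2512363369

2512363369


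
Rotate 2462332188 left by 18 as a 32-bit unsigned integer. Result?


Rotate 0b10010010110001000011010100011100 left by 18 (32-bit) = 0b11010100011100100100101100010000 = 3564260112

3564260112


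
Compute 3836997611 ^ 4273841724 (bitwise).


0b11100100101100111110111111101011 ^ 0b11111110101111011010011000111100 = 0b11010000011100100100111010111 = 437144023

437144023


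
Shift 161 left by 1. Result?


0b10100001 << 1 = 0b101000010 = 322

322


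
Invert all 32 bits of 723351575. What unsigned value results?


723351575 ^ 4294967295 = 3571615720

3571615720


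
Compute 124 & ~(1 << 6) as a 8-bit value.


124 & ~(1 << 6) = 60

60


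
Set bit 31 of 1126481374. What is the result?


1126481374 | (1 << 31) = 1126481374 | 2147483648 = 3273965022

3273965022


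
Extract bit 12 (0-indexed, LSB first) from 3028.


0b101111010100, position 12 = 0

0


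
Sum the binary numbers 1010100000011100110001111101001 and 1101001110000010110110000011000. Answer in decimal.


1010100000011100110001111101001 + 1101001110000010110110000011000 = 10111101110011111101000000000001 = 3184513025

3184513025


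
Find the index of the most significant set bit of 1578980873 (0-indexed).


0b1011110000111010101011000001001. Highest set bit at position 30

30


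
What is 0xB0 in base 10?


B0 hex = 176 decimal

176


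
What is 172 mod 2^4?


172 & 15 = 12

12


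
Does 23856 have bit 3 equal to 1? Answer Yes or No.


0b101110100110000, bit 3 = 0. No

No


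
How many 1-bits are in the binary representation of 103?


0b1100111 has 5 set bits

5


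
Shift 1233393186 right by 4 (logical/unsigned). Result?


0b1001001100001000001011000100010 >> 4 = 0b100100110000100000101100010 = 77087074

77087074


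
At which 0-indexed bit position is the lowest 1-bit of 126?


0b1111110. Lowest set bit at position 1

1


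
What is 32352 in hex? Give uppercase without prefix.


32352 = 7E60 hex

7E60


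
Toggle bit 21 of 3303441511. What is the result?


3303441511 ^ (1 << 21) = 3303441511 ^ 2097152 = 3301344359

3301344359


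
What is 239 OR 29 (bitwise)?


0b11101111 | 0b11101 = 0b11111111 = 255

255


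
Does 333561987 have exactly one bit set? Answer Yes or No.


0b10011111000011100000010000011. Multiple bits set => No

No


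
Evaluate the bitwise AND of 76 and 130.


0b1001100 & 0b10000010 = 0b0 = 0

0


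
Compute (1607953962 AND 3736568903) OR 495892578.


Step 1: 1607953962 & 3736568903 = 1586955266
Step 2: 1586955266 | 495892578 = 1604303970

1604303970


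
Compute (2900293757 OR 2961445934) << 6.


Step 1: 2900293757 | 2961445934 = 3168730239
Step 2: 3168730239 << 6 = 202798735296

202798735296


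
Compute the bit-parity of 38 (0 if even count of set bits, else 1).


0b100110 has 3 ones => parity 1

1


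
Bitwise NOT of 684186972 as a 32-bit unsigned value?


~0b101000110001111101110101011100 = 0b11010111001110000010001010100011 = 3610780323 (32-bit unsigned)

3610780323


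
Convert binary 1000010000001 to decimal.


1000010000001 in decimal = 4225

4225


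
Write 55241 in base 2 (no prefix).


55241 = 1101011111001001 in binary

1101011111001001


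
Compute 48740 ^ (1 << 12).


48740 ^ (1 << 12) = 48740 ^ 4096 = 44644

44644


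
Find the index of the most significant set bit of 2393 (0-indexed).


0b100101011001. Highest set bit at position 11

11


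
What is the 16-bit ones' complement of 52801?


52801 ^ 65535 = 12734

12734


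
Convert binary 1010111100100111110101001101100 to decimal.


1010111100100111110101001101100 in decimal = 1469311596

1469311596


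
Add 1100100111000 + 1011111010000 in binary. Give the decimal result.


1100100111000 + 1011111010000 = 11000100001000 = 12552

12552


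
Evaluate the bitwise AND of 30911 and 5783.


0b111100010111111 & 0b1011010010111 = 0b1000010010111 = 4247

4247


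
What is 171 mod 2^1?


171 & 1 = 1

1


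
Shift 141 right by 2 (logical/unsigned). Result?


0b10001101 >> 2 = 0b100011 = 35

35


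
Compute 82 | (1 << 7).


82 | (1 << 7) = 82 | 128 = 210

210


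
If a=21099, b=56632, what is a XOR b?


21099 ^ 56632 = 36691

36691


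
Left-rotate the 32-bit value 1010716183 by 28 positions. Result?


Rotate 0b111100001111100100111000010111 left by 28 (32-bit) = 0b1110011110000111110010011100001 = 1942217953

1942217953


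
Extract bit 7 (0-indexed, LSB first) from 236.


0b11101100, position 7 = 1

1


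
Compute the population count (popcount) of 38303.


0b1001010110011111 has 10 set bits

10


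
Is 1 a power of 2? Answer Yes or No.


0b1. Only one bit set => Yes

Yes


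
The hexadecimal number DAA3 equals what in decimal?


DAA3 hex = 55971 decimal

55971


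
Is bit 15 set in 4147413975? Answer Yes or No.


0b11110111001101001000001111010111, bit 15 = 1. Yes

Yes


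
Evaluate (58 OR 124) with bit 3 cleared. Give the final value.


Step 1: 58 | 124 = 126
Step 2: 126 & ~(1 << 3) = 118

118


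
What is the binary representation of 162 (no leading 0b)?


162 = 10100010 in binary

10100010


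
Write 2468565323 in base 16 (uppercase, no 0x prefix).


2468565323 = 9323514B hex

9323514B


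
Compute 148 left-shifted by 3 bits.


0b10010100 << 3 = 0b10010100000 = 1184

1184


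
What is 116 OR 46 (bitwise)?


0b1110100 | 0b101110 = 0b1111110 = 126

126


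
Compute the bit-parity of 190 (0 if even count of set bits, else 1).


0b10111110 has 6 ones => parity 0

0


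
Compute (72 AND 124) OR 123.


Step 1: 72 & 124 = 72
Step 2: 72 | 123 = 123

123


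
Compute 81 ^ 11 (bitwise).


0b1010001 ^ 0b1011 = 0b1011010 = 90

90


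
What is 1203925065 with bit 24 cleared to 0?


1203925065 & ~(1 << 24) = 1187147849

1187147849


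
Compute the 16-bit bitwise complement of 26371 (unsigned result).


~0b110011100000011 = 0b1001100011111100 = 39164 (16-bit unsigned)

39164


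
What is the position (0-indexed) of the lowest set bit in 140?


0b10001100. Lowest set bit at position 2

2


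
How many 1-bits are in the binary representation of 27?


0b11011 has 4 set bits

4


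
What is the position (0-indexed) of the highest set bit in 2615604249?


0b10011011111001101111010000011001. Highest set bit at position 31

31


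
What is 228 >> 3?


0b11100100 >> 3 = 0b11100 = 28

28


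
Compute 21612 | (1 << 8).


21612 | (1 << 8) = 21612 | 256 = 21868

21868


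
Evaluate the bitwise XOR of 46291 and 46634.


0b1011010011010011 ^ 0b1011011000101010 = 0b1011111001 = 761

761


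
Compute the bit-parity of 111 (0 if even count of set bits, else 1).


0b1101111 has 6 ones => parity 0

0


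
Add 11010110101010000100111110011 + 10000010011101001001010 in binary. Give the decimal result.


11010110101010000100111110011 + 10000010011101001001010 = 11011000101100100010000111101 = 454444093

454444093


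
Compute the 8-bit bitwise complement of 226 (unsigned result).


~0b11100010 = 0b11101 = 29 (8-bit unsigned)

29


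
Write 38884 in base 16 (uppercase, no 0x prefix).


38884 = 97E4 hex

97E4


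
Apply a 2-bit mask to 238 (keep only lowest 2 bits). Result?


238 & 3 = 2

2


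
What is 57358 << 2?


0b1110000000001110 << 2 = 0b111000000000111000 = 229432

229432


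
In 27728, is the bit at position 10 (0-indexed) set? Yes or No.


0b110110001010000, bit 10 = 1. Yes

Yes


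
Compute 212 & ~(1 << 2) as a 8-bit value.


212 & ~(1 << 2) = 208

208


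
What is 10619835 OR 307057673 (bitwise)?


0b101000100000101110111011 | 0b10010010011010101010000001001 = 0b10010111011110101111110111011 = 317677499

317677499


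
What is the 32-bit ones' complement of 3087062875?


3087062875 ^ 4294967295 = 1207904420

1207904420


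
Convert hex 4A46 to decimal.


4A46 hex = 19014 decimal

19014


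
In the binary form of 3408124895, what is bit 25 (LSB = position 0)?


0b11001011001000111101101111011111, position 25 = 1

1


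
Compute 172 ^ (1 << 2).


172 ^ (1 << 2) = 172 ^ 4 = 168

168


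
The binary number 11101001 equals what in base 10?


11101001 in decimal = 233

233


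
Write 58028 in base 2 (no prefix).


58028 = 1110001010101100 in binary

1110001010101100


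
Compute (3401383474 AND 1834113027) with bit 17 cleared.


Step 1: 3401383474 & 1834113027 = 1209030658
Step 2: 1209030658 & ~(1 << 17) = 1209030658

1209030658


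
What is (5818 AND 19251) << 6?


Step 1: 5818 & 19251 = 562
Step 2: 562 << 6 = 35968

35968


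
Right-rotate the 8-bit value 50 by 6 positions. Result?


Rotate 0b110010 right by 6 (8-bit) = 0b11001000 = 200

200


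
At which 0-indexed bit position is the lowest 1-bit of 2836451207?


0b10101001000100001100111110000111. Lowest set bit at position 0

0


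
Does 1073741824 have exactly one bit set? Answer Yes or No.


0b1000000000000000000000000000000. Only one bit set => Yes

Yes


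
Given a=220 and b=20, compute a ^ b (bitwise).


220 ^ 20 = 200

200


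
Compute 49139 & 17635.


0b1011111111110011 & 0b100010011100011 = 0b10011100011 = 1251

1251


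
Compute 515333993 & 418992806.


0b11110101101110101111101101001 & 0b11000111110010101001010100110 = 0b11000101100010101001000100000 = 414274080

414274080


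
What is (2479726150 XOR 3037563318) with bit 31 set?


Step 1: 2479726150 ^ 3037563318 = 650123248
Step 2: 650123248 | (1 << 31) = 650123248 | 2147483648 = 2797606896

2797606896


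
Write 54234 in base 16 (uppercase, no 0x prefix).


54234 = D3DA hex

D3DA


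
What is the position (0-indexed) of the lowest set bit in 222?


0b11011110. Lowest set bit at position 1

1


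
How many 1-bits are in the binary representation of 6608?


0b1100111010000 has 6 set bits

6


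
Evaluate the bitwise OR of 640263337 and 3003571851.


0b100110001010011010010010101001 | 0b10110011000001101101111010001011 = 0b10110111001011111111111010101011 = 3073375915

3073375915


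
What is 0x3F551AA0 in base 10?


3F551AA0 hex = 1062541984 decimal

1062541984


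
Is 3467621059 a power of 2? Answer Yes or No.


0b11001110101011111011001011000011. Multiple bits set => No

No


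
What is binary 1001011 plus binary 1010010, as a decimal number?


1001011 + 1010010 = 10011101 = 157

157


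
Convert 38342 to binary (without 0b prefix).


38342 = 1001010111000110 in binary

1001010111000110


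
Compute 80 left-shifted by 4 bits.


0b1010000 << 4 = 0b10100000000 = 1280

1280


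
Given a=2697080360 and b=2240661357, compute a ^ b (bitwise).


2697080360 ^ 2240661357 = 625994053

625994053


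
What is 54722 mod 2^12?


54722 & 4095 = 1474

1474


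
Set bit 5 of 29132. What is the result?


29132 | (1 << 5) = 29132 | 32 = 29164

29164


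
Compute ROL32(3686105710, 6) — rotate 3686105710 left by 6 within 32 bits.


Rotate 0b11011011101101011000001001101110 left by 6 (32-bit) = 0b11101101011000001001101110110110 = 3982531510

3982531510


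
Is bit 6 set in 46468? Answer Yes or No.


0b1011010110000100, bit 6 = 0. No

No


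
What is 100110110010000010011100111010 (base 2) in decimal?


100110110010000010011100111010 in decimal = 650651450

650651450


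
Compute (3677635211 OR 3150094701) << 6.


Step 1: 3677635211 | 3150094701 = 4227261423
Step 2: 4227261423 << 6 = 270544731072

270544731072


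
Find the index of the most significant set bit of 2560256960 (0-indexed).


0b10011000100110100110101111000000. Highest set bit at position 31

31


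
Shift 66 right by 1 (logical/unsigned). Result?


0b1000010 >> 1 = 0b100001 = 33

33


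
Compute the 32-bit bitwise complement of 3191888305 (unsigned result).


~0b10111110010000000101100110110001 = 0b1000001101111111010011001001110 = 1103078990 (32-bit unsigned)

1103078990


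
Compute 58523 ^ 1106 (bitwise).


0b1110010010011011 ^ 0b10001010010 = 0b1110000011001001 = 57545

57545


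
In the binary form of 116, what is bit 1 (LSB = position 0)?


0b1110100, position 1 = 0

0


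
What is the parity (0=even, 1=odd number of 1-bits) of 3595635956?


0b11010110010100010000110011110100 has 15 ones => parity 1

1


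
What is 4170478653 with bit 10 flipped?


4170478653 ^ (1 << 10) = 4170478653 ^ 1024 = 4170477629

4170477629


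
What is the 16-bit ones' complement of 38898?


38898 ^ 65535 = 26637

26637


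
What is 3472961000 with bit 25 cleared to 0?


3472961000 & ~(1 << 25) = 3439406568

3439406568


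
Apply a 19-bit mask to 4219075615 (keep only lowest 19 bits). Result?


4219075615 & 524287 = 130079

130079


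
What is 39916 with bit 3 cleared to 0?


39916 & ~(1 << 3) = 39908

39908


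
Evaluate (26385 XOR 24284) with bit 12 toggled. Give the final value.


Step 1: 26385 ^ 24284 = 14797
Step 2: 14797 ^ (1 << 12) = 14797 ^ 4096 = 10701

10701


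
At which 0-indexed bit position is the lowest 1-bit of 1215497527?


0b1001000011100110000010100110111. Lowest set bit at position 0

0


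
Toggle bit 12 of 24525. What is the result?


24525 ^ (1 << 12) = 24525 ^ 4096 = 20429

20429


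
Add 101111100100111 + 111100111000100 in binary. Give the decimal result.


101111100100111 + 111100111000100 = 1101100011101011 = 55531

55531


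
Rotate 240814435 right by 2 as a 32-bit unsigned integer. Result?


Rotate 0b1110010110101000100101100011 right by 2 (32-bit) = 0b11000011100101101010001001011000 = 3281429080

3281429080


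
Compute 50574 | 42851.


0b1100010110001110 | 0b1010011101100011 = 0b1110011111101111 = 59375

59375


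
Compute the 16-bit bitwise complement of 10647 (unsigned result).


~0b10100110010111 = 0b1101011001101000 = 54888 (16-bit unsigned)

54888


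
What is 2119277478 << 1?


0b1111110010100011001101110100110 << 1 = 0b11111100101000110011011101001100 = 4238554956

4238554956


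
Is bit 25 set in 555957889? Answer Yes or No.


0b100001001000110011111010000001, bit 25 = 0. No

No


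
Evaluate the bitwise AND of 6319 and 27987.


0b1100010101111 & 0b110110101010011 = 0b100000000011 = 2051

2051
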